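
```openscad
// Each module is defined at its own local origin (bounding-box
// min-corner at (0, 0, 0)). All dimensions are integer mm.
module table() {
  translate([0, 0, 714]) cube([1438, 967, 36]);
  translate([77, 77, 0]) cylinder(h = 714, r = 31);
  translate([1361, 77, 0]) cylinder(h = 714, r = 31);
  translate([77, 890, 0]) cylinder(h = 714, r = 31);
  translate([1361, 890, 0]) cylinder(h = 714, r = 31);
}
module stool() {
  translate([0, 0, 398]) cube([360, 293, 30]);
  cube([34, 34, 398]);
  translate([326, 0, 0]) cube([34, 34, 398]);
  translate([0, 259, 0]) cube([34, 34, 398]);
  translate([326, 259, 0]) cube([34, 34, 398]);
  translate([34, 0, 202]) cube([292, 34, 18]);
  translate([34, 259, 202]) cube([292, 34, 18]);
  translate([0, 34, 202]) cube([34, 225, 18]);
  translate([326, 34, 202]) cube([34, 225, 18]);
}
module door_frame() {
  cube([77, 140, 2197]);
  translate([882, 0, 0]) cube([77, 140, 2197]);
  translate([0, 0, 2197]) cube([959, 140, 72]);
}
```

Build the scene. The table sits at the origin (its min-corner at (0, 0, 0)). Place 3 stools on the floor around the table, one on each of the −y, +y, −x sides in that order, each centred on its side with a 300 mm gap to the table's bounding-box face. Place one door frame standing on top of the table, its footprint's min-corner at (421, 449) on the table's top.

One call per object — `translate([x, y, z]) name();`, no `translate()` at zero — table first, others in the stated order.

table();
translate([539, -593, 0]) stool();
translate([539, 1267, 0]) stool();
translate([-660, 337, 0]) stool();
translate([421, 449, 750]) door_frame();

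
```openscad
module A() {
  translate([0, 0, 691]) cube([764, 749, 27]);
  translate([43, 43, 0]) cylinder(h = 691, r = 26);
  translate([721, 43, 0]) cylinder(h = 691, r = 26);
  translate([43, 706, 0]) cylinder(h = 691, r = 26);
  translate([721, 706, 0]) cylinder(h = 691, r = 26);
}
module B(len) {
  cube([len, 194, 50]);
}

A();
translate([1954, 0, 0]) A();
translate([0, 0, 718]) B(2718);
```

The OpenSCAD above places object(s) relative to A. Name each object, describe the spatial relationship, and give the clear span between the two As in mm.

Second table starts at x = 1954; first ends at x = 764; clear span = 1954 − 764 = 1190 mm.

A is a table. B is a beam. A beam spans the tops of two tables. The clear span between the two tables is 1190 mm.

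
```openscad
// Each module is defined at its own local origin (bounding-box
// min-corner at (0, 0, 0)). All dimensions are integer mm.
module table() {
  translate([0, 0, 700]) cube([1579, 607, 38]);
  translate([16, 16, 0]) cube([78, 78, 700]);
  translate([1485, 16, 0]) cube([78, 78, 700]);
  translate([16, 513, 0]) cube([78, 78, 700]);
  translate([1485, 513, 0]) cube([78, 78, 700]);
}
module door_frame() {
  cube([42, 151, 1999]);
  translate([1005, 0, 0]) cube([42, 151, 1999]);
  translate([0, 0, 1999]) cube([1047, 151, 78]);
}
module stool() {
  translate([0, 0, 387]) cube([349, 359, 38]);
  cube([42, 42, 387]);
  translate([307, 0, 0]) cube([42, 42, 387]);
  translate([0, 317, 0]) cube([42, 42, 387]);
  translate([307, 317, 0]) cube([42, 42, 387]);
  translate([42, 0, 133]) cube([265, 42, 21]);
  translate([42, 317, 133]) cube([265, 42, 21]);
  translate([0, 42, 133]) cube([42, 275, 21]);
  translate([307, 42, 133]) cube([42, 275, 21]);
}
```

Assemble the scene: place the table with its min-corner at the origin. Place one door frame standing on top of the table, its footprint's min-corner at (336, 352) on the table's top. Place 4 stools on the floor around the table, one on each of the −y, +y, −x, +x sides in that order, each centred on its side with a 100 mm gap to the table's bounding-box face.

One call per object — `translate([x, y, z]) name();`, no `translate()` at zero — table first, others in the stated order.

table();
translate([336, 352, 738]) door_frame();
translate([615, -459, 0]) stool();
translate([615, 707, 0]) stool();
translate([-449, 124, 0]) stool();
translate([1679, 124, 0]) stool();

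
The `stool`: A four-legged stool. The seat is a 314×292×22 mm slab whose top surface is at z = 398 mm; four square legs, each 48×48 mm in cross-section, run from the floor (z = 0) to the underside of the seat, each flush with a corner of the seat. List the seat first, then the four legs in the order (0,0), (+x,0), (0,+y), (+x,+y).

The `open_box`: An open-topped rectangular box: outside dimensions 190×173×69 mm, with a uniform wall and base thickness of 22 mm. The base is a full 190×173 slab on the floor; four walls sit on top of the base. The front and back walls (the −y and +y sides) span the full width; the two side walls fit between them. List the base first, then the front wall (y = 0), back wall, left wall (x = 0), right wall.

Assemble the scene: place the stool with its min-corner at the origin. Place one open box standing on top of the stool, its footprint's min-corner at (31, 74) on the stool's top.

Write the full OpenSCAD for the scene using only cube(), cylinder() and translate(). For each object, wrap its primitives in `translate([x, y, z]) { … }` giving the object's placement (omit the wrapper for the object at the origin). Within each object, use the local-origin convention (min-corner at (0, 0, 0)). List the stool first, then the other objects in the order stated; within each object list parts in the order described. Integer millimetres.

translate([0, 0, 376]) cube([314, 292, 22]);
cube([48, 48, 376]);
translate([266, 0, 0]) cube([48, 48, 376]);
translate([0, 244, 0]) cube([48, 48, 376]);
translate([266, 244, 0]) cube([48, 48, 376]);
translate([31, 74, 398]) {
  cube([190, 173, 22]);
  translate([0, 0, 22]) cube([190, 22, 47]);
  translate([0, 151, 22]) cube([190, 22, 47]);
  translate([0, 22, 22]) cube([22, 129, 47]);
  translate([168, 22, 22]) cube([22, 129, 47]);
}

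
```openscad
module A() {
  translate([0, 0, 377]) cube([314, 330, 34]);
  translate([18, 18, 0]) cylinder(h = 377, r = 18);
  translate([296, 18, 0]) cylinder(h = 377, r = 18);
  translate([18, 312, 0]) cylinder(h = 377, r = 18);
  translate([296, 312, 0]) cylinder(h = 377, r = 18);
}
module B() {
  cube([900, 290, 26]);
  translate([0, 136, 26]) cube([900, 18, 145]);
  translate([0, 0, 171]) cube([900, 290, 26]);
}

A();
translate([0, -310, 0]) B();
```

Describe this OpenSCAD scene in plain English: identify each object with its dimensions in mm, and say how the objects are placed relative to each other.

A is a four-legged stool. The seat is a 314×330×34 mm slab whose top surface is at z = 411 mm; four round legs, each 36 mm in diameter, run from the floor (z = 0) to the underside of the seat, each leg's axis is inset half a diameter from the nearest pair of seat edges (so the leg's bounding box is flush with the corner).

B is an I-beam lying along x, 900 mm long. Overall section height 197 mm. Two flanges 290 mm wide (y) and 26 mm thick, one on the floor and one at the top; a web 18 mm thick runs between them, centred on the flange width.

The I-beam is on the floor beside the stool on its −y side.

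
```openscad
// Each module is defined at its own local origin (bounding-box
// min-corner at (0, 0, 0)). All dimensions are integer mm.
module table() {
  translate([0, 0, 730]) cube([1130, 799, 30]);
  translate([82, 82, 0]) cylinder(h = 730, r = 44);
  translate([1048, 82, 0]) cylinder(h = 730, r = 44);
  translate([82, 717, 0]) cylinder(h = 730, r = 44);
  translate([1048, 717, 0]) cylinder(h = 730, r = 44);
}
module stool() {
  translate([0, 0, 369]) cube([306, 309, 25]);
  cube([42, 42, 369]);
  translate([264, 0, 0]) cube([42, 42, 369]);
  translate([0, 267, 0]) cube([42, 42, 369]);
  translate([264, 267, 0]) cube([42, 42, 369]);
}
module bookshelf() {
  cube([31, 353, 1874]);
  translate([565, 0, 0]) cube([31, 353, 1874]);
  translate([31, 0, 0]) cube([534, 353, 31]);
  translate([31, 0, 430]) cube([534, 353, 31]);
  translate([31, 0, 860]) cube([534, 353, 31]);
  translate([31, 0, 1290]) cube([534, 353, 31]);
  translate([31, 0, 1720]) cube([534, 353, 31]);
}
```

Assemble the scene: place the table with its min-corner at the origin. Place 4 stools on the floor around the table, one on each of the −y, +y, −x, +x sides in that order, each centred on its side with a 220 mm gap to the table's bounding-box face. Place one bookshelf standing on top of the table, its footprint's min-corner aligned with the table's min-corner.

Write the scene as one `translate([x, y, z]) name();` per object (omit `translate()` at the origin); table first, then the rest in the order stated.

table();
translate([412, -529, 0]) stool();
translate([412, 1019, 0]) stool();
translate([-526, 245, 0]) stool();
translate([1350, 245, 0]) stool();
translate([0, 0, 760]) bookshelf();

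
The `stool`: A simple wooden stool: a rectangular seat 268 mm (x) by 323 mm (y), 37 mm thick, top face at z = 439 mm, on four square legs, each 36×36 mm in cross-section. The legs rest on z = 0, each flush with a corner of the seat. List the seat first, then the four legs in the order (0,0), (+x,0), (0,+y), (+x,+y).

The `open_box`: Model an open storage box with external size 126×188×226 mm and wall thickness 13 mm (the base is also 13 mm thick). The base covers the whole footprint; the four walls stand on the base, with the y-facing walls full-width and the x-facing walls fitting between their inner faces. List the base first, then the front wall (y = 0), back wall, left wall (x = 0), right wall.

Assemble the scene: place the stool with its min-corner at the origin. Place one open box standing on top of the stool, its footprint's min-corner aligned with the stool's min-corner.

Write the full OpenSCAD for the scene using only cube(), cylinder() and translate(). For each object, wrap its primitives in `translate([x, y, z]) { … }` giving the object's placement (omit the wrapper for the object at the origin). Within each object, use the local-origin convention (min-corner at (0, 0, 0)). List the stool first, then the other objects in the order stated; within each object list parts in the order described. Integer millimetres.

translate([0, 0, 402]) cube([268, 323, 37]);
cube([36, 36, 402]);
translate([232, 0, 0]) cube([36, 36, 402]);
translate([0, 287, 0]) cube([36, 36, 402]);
translate([232, 287, 0]) cube([36, 36, 402]);
translate([0, 0, 439]) {
  cube([126, 188, 13]);
  translate([0, 0, 13]) cube([126, 13, 213]);
  translate([0, 175, 13]) cube([126, 13, 213]);
  translate([0, 13, 13]) cube([13, 162, 213]);
  translate([113, 13, 13]) cube([13, 162, 213]);
}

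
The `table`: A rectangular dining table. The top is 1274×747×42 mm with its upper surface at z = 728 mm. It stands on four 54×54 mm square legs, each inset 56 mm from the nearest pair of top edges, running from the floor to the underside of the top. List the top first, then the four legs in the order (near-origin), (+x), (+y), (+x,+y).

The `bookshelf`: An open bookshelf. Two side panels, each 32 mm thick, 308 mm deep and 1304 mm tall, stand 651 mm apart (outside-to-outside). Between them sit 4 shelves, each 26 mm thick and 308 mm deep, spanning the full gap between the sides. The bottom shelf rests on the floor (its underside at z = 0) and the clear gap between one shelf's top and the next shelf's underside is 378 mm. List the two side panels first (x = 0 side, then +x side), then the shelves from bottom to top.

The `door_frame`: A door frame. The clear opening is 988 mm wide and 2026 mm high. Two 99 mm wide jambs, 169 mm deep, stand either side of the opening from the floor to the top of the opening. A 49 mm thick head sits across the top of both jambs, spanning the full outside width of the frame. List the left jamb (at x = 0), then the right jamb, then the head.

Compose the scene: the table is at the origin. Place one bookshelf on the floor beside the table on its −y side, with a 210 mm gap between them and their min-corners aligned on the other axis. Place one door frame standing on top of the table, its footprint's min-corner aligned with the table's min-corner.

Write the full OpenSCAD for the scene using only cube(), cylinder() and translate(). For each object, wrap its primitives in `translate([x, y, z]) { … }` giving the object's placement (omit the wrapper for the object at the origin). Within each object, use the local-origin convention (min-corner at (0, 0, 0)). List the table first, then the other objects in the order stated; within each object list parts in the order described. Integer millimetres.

translate([0, 0, 686]) cube([1274, 747, 42]);
translate([56, 56, 0]) cube([54, 54, 686]);
translate([1164, 56, 0]) cube([54, 54, 686]);
translate([56, 637, 0]) cube([54, 54, 686]);
translate([1164, 637, 0]) cube([54, 54, 686]);
translate([0, -518, 0]) {
  cube([32, 308, 1304]);
  translate([619, 0, 0]) cube([32, 308, 1304]);
  translate([32, 0, 0]) cube([587, 308, 26]);
  translate([32, 0, 404]) cube([587, 308, 26]);
  translate([32, 0, 808]) cube([587, 308, 26]);
  translate([32, 0, 1212]) cube([587, 308, 26]);
}
translate([0, 0, 728]) {
  cube([99, 169, 2026]);
  translate([1087, 0, 0]) cube([99, 169, 2026]);
  translate([0, 0, 2026]) cube([1186, 169, 49]);
}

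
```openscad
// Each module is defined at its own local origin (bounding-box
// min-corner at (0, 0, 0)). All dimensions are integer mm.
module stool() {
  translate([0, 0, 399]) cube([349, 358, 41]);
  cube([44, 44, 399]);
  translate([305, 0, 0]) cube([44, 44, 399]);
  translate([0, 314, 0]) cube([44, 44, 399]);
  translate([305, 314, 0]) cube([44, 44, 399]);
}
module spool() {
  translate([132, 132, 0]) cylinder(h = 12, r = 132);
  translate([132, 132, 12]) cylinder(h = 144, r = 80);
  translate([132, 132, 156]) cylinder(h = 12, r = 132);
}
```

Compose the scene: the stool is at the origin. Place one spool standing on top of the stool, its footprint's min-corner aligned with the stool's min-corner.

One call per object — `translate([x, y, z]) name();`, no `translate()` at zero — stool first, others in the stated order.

stool();
translate([0, 0, 440]) spool();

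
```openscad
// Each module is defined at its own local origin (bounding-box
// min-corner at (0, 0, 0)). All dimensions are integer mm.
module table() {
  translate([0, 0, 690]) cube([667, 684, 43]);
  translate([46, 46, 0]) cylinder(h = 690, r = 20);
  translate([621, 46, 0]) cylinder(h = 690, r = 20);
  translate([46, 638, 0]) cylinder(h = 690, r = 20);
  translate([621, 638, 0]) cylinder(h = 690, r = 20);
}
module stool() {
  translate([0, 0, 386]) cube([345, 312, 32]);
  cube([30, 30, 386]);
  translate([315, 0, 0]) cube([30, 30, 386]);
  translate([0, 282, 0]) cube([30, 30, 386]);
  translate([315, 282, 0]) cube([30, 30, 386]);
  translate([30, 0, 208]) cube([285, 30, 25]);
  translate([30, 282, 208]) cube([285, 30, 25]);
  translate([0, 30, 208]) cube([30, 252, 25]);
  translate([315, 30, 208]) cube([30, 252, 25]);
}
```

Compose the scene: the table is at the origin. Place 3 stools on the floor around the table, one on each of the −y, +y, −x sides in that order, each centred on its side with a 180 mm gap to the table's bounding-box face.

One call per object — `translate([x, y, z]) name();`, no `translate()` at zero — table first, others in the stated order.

table();
translate([161, -492, 0]) stool();
translate([161, 864, 0]) stool();
translate([-525, 186, 0]) stool();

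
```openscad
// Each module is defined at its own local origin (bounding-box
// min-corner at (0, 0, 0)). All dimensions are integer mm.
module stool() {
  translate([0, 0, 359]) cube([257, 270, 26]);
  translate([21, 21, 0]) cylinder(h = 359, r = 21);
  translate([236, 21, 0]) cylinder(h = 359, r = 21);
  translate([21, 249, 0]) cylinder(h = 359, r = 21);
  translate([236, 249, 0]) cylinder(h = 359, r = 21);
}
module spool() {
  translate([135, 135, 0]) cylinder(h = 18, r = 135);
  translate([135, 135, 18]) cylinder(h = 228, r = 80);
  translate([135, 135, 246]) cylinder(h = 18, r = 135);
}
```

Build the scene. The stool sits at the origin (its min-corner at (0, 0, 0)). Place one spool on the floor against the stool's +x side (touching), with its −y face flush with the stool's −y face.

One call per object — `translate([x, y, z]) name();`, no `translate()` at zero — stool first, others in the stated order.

stool();
translate([257, 0, 0]) spool();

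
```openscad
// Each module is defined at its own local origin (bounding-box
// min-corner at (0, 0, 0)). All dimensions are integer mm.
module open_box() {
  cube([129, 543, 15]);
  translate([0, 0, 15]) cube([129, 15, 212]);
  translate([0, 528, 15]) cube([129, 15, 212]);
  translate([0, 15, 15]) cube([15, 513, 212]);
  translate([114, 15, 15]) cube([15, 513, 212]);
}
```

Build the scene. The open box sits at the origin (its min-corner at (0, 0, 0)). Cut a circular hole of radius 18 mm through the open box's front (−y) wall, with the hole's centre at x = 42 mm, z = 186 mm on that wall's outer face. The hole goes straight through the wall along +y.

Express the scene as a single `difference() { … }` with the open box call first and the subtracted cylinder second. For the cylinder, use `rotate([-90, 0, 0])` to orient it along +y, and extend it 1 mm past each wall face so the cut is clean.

difference() {
  open_box();
  translate([42, -1, 186]) rotate([-90, 0, 0]) cylinder(h = 17, r = 18);
}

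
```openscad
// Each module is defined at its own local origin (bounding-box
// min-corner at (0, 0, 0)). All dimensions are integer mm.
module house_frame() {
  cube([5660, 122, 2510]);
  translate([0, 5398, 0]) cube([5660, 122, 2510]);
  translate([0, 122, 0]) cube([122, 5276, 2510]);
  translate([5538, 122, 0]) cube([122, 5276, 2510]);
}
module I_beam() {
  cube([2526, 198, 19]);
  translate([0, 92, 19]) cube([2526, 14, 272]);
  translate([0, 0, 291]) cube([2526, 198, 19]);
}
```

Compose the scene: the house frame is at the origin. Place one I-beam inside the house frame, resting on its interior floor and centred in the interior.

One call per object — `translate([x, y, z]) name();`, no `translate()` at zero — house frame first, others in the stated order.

house_frame();
translate([1567, 2661, 0]) I_beam();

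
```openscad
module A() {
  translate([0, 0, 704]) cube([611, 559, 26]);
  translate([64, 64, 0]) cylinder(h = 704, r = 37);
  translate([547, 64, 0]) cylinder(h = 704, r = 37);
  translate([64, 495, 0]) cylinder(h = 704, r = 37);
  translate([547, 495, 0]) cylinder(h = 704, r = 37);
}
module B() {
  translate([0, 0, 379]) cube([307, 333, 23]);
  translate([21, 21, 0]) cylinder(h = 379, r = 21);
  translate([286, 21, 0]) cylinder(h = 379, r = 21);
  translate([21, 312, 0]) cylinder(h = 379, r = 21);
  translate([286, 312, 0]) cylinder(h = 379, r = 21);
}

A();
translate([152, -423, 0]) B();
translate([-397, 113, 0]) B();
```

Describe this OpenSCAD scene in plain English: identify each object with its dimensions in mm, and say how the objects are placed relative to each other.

A is a table with a 611×559 mm rectangular top, 26 mm thick, top surface at z = 730 mm, supported by four round legs of 74 mm diameter, each leg's bounding box inset 27 mm from the nearest pair of top edges, running from the floor.

B is a four-legged stool. The seat is 307×333 mm, 23 mm thick, top at z = 402 mm. It stands on four round legs, each 42 mm in diameter, from z = 0 to the seat underside, each leg's axis is inset half a diameter from the nearest pair of seat edges (so the leg's bounding box is flush with the corner).

Two stools sit around the table at the −y, −x sides.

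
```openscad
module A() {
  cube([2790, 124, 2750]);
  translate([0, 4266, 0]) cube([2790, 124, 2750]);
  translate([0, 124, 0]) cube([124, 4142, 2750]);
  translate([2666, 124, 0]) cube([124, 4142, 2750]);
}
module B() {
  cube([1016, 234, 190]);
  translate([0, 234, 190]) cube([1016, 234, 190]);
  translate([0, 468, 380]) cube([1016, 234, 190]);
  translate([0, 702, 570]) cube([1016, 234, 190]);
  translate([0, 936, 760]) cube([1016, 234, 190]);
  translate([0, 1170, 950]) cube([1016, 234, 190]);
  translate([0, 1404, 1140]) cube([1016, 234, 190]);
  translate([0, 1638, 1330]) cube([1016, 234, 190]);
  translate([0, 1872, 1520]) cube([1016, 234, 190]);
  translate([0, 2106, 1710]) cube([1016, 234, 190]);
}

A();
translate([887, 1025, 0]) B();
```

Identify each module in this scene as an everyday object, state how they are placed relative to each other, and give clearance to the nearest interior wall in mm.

Clearances: x = 763, y = 901; minimum 763 mm.

A is a house frame. B is a staircase. The staircase sits inside the house frame, centred. The clearance to the nearest interior wall is 763 mm.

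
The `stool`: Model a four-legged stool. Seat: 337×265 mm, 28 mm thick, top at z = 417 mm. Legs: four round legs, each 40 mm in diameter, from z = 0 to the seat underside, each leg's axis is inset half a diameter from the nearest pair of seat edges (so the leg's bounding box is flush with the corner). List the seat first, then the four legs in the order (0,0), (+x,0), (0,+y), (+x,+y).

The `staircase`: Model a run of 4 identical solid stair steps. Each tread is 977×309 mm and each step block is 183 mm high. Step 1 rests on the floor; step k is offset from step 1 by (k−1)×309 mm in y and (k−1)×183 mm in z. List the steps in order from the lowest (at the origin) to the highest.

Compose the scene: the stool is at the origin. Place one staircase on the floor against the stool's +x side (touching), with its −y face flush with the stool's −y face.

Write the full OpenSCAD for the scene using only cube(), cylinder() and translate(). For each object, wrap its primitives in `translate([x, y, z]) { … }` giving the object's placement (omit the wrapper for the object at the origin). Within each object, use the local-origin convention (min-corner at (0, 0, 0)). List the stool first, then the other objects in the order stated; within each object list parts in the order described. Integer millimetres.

translate([0, 0, 389]) cube([337, 265, 28]);
translate([20, 20, 0]) cylinder(h = 389, r = 20);
translate([317, 20, 0]) cylinder(h = 389, r = 20);
translate([20, 245, 0]) cylinder(h = 389, r = 20);
translate([317, 245, 0]) cylinder(h = 389, r = 20);
translate([337, 0, 0]) {
  cube([977, 309, 183]);
  translate([0, 309, 183]) cube([977, 309, 183]);
  translate([0, 618, 366]) cube([977, 309, 183]);
  translate([0, 927, 549]) cube([977, 309, 183]);
}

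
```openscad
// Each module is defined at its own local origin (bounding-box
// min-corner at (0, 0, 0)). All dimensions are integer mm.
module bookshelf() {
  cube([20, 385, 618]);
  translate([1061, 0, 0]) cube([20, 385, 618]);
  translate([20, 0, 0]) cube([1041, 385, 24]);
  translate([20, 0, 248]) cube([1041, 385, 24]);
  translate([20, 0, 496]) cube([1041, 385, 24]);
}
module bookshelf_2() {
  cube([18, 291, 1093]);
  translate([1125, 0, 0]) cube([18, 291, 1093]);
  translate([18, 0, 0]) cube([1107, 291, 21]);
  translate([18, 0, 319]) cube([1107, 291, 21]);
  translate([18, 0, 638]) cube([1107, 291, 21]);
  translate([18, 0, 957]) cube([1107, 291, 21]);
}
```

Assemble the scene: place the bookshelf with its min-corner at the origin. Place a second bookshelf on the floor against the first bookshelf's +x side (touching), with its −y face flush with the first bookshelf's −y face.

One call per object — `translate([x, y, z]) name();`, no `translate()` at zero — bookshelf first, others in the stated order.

bookshelf();
translate([1081, 0, 0]) bookshelf_2();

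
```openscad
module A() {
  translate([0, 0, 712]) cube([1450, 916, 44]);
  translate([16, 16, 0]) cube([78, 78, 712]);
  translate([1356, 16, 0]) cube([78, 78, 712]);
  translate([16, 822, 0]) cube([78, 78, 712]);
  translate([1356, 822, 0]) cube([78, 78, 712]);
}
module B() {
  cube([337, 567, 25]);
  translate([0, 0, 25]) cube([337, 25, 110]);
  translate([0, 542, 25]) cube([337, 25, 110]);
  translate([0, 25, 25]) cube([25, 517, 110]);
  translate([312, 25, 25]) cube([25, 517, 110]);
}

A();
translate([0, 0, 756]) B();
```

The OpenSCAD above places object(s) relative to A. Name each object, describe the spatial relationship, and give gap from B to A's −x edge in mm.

A is a table. B is an open box. The open box is on top of the table. The gap from the open box to the table's −x edge is 0 mm.

The open box's min-x is at 0; the table's min-x is 0; gap = 0 mm.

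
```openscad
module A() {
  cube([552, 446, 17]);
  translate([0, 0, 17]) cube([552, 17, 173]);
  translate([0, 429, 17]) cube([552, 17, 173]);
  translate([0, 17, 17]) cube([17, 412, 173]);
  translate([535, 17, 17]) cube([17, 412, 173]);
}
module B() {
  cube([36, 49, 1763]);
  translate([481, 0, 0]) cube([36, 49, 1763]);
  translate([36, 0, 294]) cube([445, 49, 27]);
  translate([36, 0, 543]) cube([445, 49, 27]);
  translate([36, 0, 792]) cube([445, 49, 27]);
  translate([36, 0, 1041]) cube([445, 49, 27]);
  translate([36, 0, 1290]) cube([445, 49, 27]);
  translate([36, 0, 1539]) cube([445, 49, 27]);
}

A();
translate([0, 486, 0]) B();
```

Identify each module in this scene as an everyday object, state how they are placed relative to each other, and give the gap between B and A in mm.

The ladder's nearest face is 40 mm from the open box's +y face.

A is an open box. B is a ladder. The ladder is on the floor beside the open box on its +y side. The gap between the ladder and the open box is 40 mm.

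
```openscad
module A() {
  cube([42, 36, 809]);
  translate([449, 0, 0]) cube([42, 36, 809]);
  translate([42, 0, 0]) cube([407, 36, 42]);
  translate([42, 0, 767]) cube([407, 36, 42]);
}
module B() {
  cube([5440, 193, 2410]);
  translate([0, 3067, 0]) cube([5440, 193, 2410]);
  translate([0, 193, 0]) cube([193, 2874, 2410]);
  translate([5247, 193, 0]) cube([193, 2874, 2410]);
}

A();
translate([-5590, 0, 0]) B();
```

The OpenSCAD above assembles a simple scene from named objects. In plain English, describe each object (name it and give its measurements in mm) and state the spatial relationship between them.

A is a rectangular picture frame lying in the x–z plane (depth along y). The opening is 407 mm wide (x) by 725 mm tall (z), surrounded by a border 42 mm wide on all four sides. The frame is 36 mm deep and is made of two full-height vertical stiles with two horizontal rails fitted between them.

B is a box-shaped house frame (walls only): outside footprint 5440×3260 mm, wall height 2410 mm, wall thickness 193 mm. The two y-facing walls run the full x-width; the two x-facing walls fit between the inner faces of the y-facing walls.

The house frame is on the floor beside the picture frame on its −x side.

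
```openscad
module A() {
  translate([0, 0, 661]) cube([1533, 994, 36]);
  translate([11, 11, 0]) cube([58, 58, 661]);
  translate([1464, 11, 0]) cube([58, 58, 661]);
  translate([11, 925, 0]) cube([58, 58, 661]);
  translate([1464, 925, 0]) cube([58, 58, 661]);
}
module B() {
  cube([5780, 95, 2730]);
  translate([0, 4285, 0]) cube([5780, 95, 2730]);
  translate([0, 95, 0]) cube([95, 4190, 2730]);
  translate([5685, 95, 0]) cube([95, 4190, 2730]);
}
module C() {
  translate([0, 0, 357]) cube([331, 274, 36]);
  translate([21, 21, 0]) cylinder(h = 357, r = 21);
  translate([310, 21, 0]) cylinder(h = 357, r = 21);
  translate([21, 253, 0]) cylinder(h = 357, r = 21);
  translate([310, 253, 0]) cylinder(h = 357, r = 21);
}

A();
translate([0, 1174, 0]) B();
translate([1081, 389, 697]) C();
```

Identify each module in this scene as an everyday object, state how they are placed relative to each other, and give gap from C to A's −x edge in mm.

The stool's min-x is at 1081; the table's min-x is 0; gap = 1081 mm.

A is a table. B is a house frame. C is a stool. The house frame is on the floor beside the table on its +y side. The stool is on top of the table. The gap from the stool to the table's −x edge is 1081 mm.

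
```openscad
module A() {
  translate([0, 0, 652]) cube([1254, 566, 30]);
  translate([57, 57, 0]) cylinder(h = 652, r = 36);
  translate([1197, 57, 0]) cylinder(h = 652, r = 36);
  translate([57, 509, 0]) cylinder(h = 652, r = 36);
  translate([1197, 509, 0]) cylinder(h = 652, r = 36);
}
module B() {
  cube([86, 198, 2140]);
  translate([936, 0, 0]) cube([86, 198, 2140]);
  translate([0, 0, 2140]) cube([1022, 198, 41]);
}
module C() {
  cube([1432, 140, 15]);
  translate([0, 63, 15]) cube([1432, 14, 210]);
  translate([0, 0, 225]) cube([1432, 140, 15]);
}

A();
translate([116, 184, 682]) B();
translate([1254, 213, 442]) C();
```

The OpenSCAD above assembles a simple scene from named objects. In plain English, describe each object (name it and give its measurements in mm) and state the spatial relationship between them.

A is a table with a 1254×566 mm rectangular top, 30 mm thick, top surface at z = 682 mm, supported by four round legs of 72 mm diameter, each leg's bounding box inset 21 mm from the nearest pair of top edges, running from the floor.

B is a rectangular door frame: two vertical jambs of 86×198 mm section, 2140 mm tall, with a clear opening 850 mm wide between their inner faces. A header 41 mm tall and 198 mm deep lies on top of the jambs and spans the full outside width.

C is an I-beam lying along x, 1432 mm long. Overall section height 240 mm. Two flanges 140 mm wide (y) and 15 mm thick, one on the floor and one at the top; a web 14 mm thick runs between them, centred on the flange width.

The door frame is on top of the table, centred. The I-beam is beside the table with their tops flush at z = 682.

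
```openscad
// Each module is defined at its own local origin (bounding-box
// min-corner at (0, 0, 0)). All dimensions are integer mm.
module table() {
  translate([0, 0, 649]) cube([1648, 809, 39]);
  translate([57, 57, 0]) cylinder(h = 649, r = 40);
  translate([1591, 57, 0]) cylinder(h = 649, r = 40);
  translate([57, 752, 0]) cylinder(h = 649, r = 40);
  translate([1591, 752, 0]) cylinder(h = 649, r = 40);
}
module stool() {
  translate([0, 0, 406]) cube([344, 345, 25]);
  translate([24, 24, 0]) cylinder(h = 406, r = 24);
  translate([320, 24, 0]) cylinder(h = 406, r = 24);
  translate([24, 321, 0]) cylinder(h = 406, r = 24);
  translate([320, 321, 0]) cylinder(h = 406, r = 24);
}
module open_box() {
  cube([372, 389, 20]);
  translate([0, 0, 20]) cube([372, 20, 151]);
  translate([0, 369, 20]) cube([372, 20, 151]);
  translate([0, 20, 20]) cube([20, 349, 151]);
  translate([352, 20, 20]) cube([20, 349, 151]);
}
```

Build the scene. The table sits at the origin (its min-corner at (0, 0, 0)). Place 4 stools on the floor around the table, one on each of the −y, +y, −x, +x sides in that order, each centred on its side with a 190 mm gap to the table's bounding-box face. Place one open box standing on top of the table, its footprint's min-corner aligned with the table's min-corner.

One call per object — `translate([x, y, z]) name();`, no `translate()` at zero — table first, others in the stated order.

table();
translate([652, -535, 0]) stool();
translate([652, 999, 0]) stool();
translate([-534, 232, 0]) stool();
translate([1838, 232, 0]) stool();
translate([0, 0, 688]) open_box();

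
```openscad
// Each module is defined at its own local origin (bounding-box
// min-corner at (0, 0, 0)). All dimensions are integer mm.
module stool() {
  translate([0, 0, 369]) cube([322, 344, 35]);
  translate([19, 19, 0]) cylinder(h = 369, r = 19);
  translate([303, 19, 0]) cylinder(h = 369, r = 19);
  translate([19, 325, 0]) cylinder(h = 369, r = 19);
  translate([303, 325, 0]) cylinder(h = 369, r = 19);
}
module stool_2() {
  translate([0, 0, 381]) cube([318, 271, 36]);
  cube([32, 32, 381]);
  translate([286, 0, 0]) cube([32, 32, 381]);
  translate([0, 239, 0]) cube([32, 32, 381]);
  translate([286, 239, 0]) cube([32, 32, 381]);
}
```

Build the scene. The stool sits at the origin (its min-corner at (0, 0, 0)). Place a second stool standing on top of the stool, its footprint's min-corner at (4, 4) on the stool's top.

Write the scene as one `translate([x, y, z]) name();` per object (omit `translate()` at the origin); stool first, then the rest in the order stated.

stool();
translate([4, 4, 404]) stool_2();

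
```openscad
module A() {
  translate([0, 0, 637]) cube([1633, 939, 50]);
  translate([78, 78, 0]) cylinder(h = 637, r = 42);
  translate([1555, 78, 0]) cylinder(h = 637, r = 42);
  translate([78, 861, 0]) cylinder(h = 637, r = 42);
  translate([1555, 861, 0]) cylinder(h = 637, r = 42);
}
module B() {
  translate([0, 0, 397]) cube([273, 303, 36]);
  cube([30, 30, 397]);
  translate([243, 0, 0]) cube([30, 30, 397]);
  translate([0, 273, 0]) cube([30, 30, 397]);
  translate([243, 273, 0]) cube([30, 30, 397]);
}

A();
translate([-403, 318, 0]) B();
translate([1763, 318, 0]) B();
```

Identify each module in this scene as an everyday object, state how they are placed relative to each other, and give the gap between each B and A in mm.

A is a table. B is a stool. Two stools sit around the table at the −x, +x sides. The gap between each stool and the table is 130 mm.

Each stool's nearest face is 130 mm from the table's bounding box.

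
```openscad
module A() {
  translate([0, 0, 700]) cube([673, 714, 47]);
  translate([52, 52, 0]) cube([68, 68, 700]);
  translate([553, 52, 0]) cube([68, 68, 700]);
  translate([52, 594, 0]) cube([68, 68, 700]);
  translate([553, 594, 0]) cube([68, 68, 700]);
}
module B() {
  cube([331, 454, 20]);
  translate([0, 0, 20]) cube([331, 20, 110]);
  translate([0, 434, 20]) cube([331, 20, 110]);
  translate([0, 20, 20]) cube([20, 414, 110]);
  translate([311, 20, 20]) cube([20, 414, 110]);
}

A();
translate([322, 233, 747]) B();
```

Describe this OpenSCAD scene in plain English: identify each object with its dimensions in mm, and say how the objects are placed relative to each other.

A is a table: top 673 mm (x) × 714 mm (y), 47 mm thick, upper face at z = 747 mm, on four 68×68 mm square legs, each inset 52 mm from the nearest pair of top edges, running from z = 0 to the bottom of the top.

B is an open-topped rectangular box: outside dimensions 331×454×130 mm, with a uniform wall and base thickness of 20 mm. The base is a full 331×454 slab on the floor; four walls sit on top of the base. The front and back walls (the −y and +y sides) span the full width; the two side walls fit between them.

The open box is on top of the table.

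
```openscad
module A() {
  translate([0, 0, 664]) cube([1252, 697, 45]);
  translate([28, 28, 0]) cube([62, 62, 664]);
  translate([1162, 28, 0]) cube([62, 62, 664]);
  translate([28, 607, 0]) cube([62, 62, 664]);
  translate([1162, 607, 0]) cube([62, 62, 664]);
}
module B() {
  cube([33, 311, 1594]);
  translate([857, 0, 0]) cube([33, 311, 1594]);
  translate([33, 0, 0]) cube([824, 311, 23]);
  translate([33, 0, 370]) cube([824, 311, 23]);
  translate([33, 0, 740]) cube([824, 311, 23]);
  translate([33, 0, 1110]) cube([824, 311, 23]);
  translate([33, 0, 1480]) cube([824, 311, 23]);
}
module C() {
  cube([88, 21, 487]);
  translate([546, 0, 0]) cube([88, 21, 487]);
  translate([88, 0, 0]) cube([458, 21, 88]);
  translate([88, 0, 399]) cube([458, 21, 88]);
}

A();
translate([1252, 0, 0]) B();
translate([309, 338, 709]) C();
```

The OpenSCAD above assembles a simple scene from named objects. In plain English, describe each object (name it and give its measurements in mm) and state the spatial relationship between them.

A is a table with a 1252×697 mm rectangular top, 45 mm thick, top surface at z = 709 mm, supported by four 62×62 mm square legs, each inset 28 mm from the nearest pair of top edges, running from the floor.

B is an open bookshelf. Two side panels, each 33 mm thick, 311 mm deep and 1594 mm tall, stand 890 mm apart (outside-to-outside). Between them sit 5 shelves, each 23 mm thick and 311 mm deep, spanning the full gap between the sides. The bottom shelf rests on the floor (its underside at z = 0) and the clear gap between one shelf's top and the next shelf's underside is 347 mm.

C is a rectangular picture frame lying in the x–z plane (depth along y). The opening is 458 mm wide (x) by 311 mm tall (z), surrounded by a border 88 mm wide on all four sides. The frame is 21 mm deep and is made of two full-height vertical stiles with two horizontal rails fitted between them.

The bookshelf is against the table's +x side, with their −y faces flush. The picture frame is on top of the table, centred.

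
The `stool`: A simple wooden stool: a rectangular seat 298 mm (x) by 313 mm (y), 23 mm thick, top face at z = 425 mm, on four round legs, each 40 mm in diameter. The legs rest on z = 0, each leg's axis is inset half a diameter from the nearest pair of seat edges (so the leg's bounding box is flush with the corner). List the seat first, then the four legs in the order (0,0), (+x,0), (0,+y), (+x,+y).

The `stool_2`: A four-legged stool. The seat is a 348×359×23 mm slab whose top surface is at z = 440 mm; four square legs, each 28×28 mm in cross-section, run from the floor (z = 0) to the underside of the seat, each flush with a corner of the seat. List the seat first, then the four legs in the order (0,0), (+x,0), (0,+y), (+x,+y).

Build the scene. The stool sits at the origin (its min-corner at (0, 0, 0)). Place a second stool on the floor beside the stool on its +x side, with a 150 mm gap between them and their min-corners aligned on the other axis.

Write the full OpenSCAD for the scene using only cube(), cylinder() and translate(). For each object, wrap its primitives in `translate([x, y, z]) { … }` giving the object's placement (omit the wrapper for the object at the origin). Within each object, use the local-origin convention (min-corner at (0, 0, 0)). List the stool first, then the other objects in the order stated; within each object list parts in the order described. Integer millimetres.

translate([0, 0, 402]) cube([298, 313, 23]);
translate([20, 20, 0]) cylinder(h = 402, r = 20);
translate([278, 20, 0]) cylinder(h = 402, r = 20);
translate([20, 293, 0]) cylinder(h = 402, r = 20);
translate([278, 293, 0]) cylinder(h = 402, r = 20);
translate([448, 0, 0]) {
  translate([0, 0, 417]) cube([348, 359, 23]);
  cube([28, 28, 417]);
  translate([320, 0, 0]) cube([28, 28, 417]);
  translate([0, 331, 0]) cube([28, 28, 417]);
  translate([320, 331, 0]) cube([28, 28, 417]);
}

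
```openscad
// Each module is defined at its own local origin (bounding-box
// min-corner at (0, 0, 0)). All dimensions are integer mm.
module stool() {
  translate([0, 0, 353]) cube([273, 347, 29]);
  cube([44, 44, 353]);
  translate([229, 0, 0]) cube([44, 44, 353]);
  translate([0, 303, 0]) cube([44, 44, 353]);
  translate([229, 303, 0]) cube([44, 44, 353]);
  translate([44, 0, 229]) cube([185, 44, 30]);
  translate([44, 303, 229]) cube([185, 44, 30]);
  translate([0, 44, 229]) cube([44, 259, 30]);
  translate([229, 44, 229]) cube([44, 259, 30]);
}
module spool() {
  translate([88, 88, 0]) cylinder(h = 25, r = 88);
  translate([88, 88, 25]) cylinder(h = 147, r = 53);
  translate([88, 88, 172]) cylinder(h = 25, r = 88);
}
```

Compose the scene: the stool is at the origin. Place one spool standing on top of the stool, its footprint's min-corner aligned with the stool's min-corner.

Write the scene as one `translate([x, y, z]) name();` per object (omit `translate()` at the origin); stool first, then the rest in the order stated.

stool();
translate([0, 0, 382]) spool();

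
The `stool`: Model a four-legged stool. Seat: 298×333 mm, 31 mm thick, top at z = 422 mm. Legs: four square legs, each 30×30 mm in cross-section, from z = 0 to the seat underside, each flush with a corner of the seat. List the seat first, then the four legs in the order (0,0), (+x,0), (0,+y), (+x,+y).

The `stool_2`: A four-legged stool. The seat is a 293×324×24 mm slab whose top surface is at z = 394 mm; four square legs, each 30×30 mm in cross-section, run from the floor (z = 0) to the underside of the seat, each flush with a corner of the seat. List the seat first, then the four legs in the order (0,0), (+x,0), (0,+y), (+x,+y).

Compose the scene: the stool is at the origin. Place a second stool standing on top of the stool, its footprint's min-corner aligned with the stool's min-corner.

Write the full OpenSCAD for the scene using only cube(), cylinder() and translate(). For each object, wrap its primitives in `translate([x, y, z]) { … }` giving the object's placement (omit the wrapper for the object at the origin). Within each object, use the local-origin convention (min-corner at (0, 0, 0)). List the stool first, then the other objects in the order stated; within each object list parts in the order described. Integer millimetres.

translate([0, 0, 391]) cube([298, 333, 31]);
cube([30, 30, 391]);
translate([268, 0, 0]) cube([30, 30, 391]);
translate([0, 303, 0]) cube([30, 30, 391]);
translate([268, 303, 0]) cube([30, 30, 391]);
translate([0, 0, 422]) {
  translate([0, 0, 370]) cube([293, 324, 24]);
  cube([30, 30, 370]);
  translate([263, 0, 0]) cube([30, 30, 370]);
  translate([0, 294, 0]) cube([30, 30, 370]);
  translate([263, 294, 0]) cube([30, 30, 370]);
}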